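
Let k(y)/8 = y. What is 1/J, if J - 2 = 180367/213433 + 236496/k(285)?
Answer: 1843285/196441447 ≈ 0.0093834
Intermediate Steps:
k(y) = 8*y
J = 196441447/1843285 (J = 2 + (180367/213433 + 236496/((8*285))) = 2 + (180367*(1/213433) + 236496/2280) = 2 + (16397/19403 + 236496*(1/2280)) = 2 + (16397/19403 + 9854/95) = 2 + 192754877/1843285 = 196441447/1843285 ≈ 106.57)
1/J = 1/(196441447/1843285) = 1843285/196441447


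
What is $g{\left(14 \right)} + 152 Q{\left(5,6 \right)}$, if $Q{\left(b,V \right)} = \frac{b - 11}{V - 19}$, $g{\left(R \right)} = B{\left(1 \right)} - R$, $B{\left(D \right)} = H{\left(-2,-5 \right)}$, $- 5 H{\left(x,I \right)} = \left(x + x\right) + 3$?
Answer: $\frac{3663}{65} \approx 56.354$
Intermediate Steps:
$H{\left(x,I \right)} = - \frac{3}{5} - \frac{2 x}{5}$ ($H{\left(x,I \right)} = - \frac{\left(x + x\right) + 3}{5} = - \frac{2 x + 3}{5} = - \frac{3 + 2 x}{5} = - \frac{3}{5} - \frac{2 x}{5}$)
$B{\left(D \right)} = \frac{1}{5}$ ($B{\left(D \right)} = - \frac{3}{5} - - \frac{4}{5} = - \frac{3}{5} + \frac{4}{5} = \frac{1}{5}$)
$g{\left(R \right)} = \frac{1}{5} - R$
$Q{\left(b,V \right)} = \frac{-11 + b}{-19 + V}$
$g{\left(14 \right)} + 152 Q{\left(5,6 \right)} = \left(\frac{1}{5} - 14\right) + 152 \frac{-11 + 5}{-19 + 6} = \left(\frac{1}{5} - 14\right) + 152 \frac{1}{-13} \left(-6\right) = - \frac{69}{5} + 152 \left(\left(- \frac{1}{13}\right) \left(-6\right)\right) = - \frac{69}{5} + 152 \cdot \frac{6}{13} = - \frac{69}{5} + \frac{912}{13} = \frac{3663}{65}$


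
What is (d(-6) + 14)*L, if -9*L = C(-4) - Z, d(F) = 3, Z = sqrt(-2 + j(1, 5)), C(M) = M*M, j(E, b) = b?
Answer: -272/9 + 17*sqrt(3)/9 ≈ -26.951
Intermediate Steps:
C(M) = M**2
Z = sqrt(3) (Z = sqrt(-2 + 5) = sqrt(3) ≈ 1.7320)
L = -16/9 + sqrt(3)/9 (L = -((-4)**2 - sqrt(3))/9 = -(16 - sqrt(3))/9 = -16/9 + sqrt(3)/9 ≈ -1.5853)
(d(-6) + 14)*L = (3 + 14)*(-16/9 + sqrt(3)/9) = 17*(-16/9 + sqrt(3)/9) = -272/9 + 17*sqrt(3)/9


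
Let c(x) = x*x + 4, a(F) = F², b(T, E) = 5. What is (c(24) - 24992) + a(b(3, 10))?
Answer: -24387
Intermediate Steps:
c(x) = 4 + x² (c(x) = x² + 4 = 4 + x²)
(c(24) - 24992) + a(b(3, 10)) = ((4 + 24²) - 24992) + 5² = ((4 + 576) - 24992) + 25 = (580 - 24992) + 25 = -24412 + 25 = -24387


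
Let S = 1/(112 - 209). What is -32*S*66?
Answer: 2112/97 ≈ 21.773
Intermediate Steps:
S = -1/97 (S = 1/(-97) = -1/97 ≈ -0.010309)
-32*S*66 = -32*(-1/97)*66 = (32/97)*66 = 2112/97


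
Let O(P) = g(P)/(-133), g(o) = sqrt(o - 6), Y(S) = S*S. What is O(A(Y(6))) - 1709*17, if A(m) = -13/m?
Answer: -29053 - I*sqrt(229)/798 ≈ -29053.0 - 0.018963*I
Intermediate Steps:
Y(S) = S**2
g(o) = sqrt(-6 + o)
O(P) = -sqrt(-6 + P)/133 (O(P) = sqrt(-6 + P)/(-133) = sqrt(-6 + P)*(-1/133) = -sqrt(-6 + P)/133)
O(A(Y(6))) - 1709*17 = -sqrt(-6 - 13/(6**2))/133 - 1709*17 = -sqrt(-6 - 13/36)/133 - 29053 = -I*sqrt(229)/798 - 29053 = -29053 - I*sqrt(229)/798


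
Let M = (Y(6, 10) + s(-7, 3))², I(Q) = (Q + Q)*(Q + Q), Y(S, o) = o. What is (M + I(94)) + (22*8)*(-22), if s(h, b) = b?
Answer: 31641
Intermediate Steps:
I(Q) = 4*Q² (I(Q) = (2*Q)*(2*Q) = 4*Q²)
M = 169 (M = (10 + 3)² = 13² = 169)
(M + I(94)) + (22*8)*(-22) = (169 + 4*94²) + (22*8)*(-22) = (169 + 4*8836) + 176*(-22) = (169 + 35344) - 3872 = 35513 - 3872 = 31641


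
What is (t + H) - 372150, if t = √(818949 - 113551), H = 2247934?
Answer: 1875784 + √705398 ≈ 1.8766e+6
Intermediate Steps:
t = √705398 ≈ 839.88
(t + H) - 372150 = (√705398 + 2247934) - 372150 = (2247934 + √705398) - 372150 = 1875784 + √705398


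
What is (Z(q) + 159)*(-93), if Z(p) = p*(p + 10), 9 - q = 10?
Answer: -13950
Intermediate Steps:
q = -1 (q = 9 - 1*10 = 9 - 10 = -1)
Z(p) = p*(10 + p)
(Z(q) + 159)*(-93) = (-(10 - 1) + 159)*(-93) = (-1*9 + 159)*(-93) = (-9 + 159)*(-93) = 150*(-93) = -13950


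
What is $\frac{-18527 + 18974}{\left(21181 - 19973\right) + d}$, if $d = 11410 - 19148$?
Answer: $- \frac{447}{6530} \approx -0.068453$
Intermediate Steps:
$d = -7738$ ($d = 11410 - 19148 = -7738$)
$\frac{-18527 + 18974}{\left(21181 - 19973\right) + d} = \frac{-18527 + 18974}{\left(21181 - 19973\right) - 7738} = \frac{447}{1208 - 7738} = \frac{447}{-6530} = 447 \left(- \frac{1}{6530}\right) = - \frac{447}{6530}$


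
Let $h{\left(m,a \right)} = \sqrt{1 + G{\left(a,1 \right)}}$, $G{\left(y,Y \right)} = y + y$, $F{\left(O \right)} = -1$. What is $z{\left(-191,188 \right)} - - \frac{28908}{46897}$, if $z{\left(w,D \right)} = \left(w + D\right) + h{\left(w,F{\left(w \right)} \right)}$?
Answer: $- \frac{111783}{46897} + i \approx -2.3836 + 1.0 i$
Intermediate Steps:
$G{\left(y,Y \right)} = 2 y$
$h{\left(m,a \right)} = \sqrt{1 + 2 a}$
$z{\left(w,D \right)} = i + D + w$ ($z{\left(w,D \right)} = \left(w + D\right) + \sqrt{1 + 2 \left(-1\right)} = \left(D + w\right) + \sqrt{1 - 2} = \left(D + w\right) + \sqrt{-1} = \left(D + w\right) + i = i + D + w$)
$z{\left(-191,188 \right)} - - \frac{28908}{46897} = \left(i + 188 - 191\right) - - \frac{28908}{46897} = \left(-3 + i\right) - \left(-28908\right) \frac{1}{46897} = \left(-3 + i\right) - - \frac{28908}{46897} = \left(-3 + i\right) + \frac{28908}{46897} = - \frac{111783}{46897} + i$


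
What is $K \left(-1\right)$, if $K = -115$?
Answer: $115$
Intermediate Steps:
$K \left(-1\right) = \left(-115\right) \left(-1\right) = 115$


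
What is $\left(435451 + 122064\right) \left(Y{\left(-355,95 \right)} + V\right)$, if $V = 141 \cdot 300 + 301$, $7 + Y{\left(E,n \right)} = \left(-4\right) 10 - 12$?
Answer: $23717803130$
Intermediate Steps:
$Y{\left(E,n \right)} = -59$ ($Y{\left(E,n \right)} = -7 - 52 = -59$)
$V = 42601$ ($V = 42300 + 301 = 42601$)
$\left(435451 + 122064\right) \left(Y{\left(-355,95 \right)} + V\right) = \left(435451 + 122064\right) \left(-59 + 42601\right) = 557515 \cdot 42542 = 23717803130$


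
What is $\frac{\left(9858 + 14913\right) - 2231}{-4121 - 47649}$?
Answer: $- \frac{2254}{5177} \approx -0.43539$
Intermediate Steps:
$\frac{\left(9858 + 14913\right) - 2231}{-4121 - 47649} = \frac{24771 - 2231}{-51770} = 22540 \left(- \frac{1}{51770}\right) = - \frac{2254}{5177}$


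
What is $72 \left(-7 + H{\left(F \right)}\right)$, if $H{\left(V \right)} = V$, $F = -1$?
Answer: $-576$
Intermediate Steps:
$72 \left(-7 + H{\left(F \right)}\right) = 72 \left(-7 - 1\right) = 72 \left(-8\right) = -576$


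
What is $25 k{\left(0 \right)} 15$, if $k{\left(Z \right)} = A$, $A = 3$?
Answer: $1125$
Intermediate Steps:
$k{\left(Z \right)} = 3$
$25 k{\left(0 \right)} 15 = 25 \cdot 3 \cdot 15 = 75 \cdot 15 = 1125$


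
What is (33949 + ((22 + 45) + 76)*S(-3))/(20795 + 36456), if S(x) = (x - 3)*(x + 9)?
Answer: 28801/57251 ≈ 0.50307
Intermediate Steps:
S(x) = (-3 + x)*(9 + x)
(33949 + ((22 + 45) + 76)*S(-3))/(20795 + 36456) = (33949 + ((22 + 45) + 76)*(-27 + (-3)² + 6*(-3)))/(20795 + 36456) = (33949 + (67 + 76)*(-27 + 9 - 18))/57251 = (33949 + 143*(-36))*(1/57251) = (33949 - 5148)*(1/57251) = 28801*(1/57251) = 28801/57251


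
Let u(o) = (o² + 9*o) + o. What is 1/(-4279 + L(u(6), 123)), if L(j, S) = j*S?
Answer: 1/7529 ≈ 0.00013282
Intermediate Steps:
u(o) = o² + 10*o
L(j, S) = S*j
1/(-4279 + L(u(6), 123)) = 1/(-4279 + 123*(6*(10 + 6))) = 1/(-4279 + 123*(6*16)) = 1/(-4279 + 123*96) = 1/(-4279 + 11808) = 1/7529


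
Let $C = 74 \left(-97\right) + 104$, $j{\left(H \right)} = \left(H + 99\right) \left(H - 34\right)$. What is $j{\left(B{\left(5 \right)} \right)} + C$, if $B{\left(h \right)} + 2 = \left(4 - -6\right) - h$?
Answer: $-10236$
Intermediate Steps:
$B{\left(h \right)} = 8 - h$ ($B{\left(h \right)} = -2 - \left(-10 + h\right) = 8 - h$)
$j{\left(H \right)} = \left(-34 + H\right) \left(99 + H\right)$ ($j{\left(H \right)} = \left(99 + H\right) \left(-34 + H\right) = \left(-34 + H\right) \left(99 + H\right)$)
$C = -7074$ ($C = -7178 + 104 = -7074$)
$j{\left(B{\left(5 \right)} \right)} + C = \left(-3366 + \left(8 - 5\right)^{2} + 65 \left(8 - 5\right)\right) - 7074 = \left(-3366 + 3^{2} + 65 \cdot 3\right) - 7074 = \left(-3366 + 9 + 195\right) - 7074 = -3162 - 7074 = -10236$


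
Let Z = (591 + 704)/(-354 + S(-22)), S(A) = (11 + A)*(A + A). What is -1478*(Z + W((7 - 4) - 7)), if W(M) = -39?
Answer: 557945/13 ≈ 42919.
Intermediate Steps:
S(A) = 2*A*(11 + A) (S(A) = (11 + A)*(2*A) = 2*A*(11 + A))
Z = 259/26 (Z = (591 + 704)/(-354 + 2*(-22)*(11 - 22)) = 1295/(-354 + 2*(-22)*(-11)) = 1295/(-354 + 484) = 1295/130 = 1295*(1/130) = 259/26 ≈ 9.9615)
-1478*(Z + W((7 - 4) - 7)) = -1478*(259/26 - 39) = -1478*(-755/26) = 557945/13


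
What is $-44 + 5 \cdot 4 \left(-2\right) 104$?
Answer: $-4204$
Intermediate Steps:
$-44 + 5 \cdot 4 \left(-2\right) 104 = -44 + 20 \left(-2\right) 104 = -44 - 4160 = -4204$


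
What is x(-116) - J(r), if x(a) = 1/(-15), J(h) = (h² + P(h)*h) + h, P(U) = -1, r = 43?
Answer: -27736/15 ≈ -1849.1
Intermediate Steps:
J(h) = h² (J(h) = (h² - h) + h = h²)
x(a) = -1/15
x(-116) - J(r) = -1/15 - 1*43² = -1/15 - 1*1849 = -1/15 - 1849 = -27736/15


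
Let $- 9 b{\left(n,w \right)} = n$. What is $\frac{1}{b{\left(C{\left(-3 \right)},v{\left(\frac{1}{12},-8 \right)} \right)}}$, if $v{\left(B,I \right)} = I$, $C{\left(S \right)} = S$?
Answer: $3$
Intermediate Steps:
$b{\left(n,w \right)} = - \frac{n}{9}$
$\frac{1}{b{\left(C{\left(-3 \right)},v{\left(\frac{1}{12},-8 \right)} \right)}} = \frac{1}{\left(- \frac{1}{9}\right) \left(-3\right)} = \frac{1}{\frac{1}{3}} = 3$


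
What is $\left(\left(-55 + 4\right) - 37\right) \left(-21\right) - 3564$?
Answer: $-1716$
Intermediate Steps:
$\left(\left(-55 + 4\right) - 37\right) \left(-21\right) - 3564 = \left(-51 - 37\right) \left(-21\right) - 3564 = \left(-88\right) \left(-21\right) - 3564 = 1848 - 3564 = -1716$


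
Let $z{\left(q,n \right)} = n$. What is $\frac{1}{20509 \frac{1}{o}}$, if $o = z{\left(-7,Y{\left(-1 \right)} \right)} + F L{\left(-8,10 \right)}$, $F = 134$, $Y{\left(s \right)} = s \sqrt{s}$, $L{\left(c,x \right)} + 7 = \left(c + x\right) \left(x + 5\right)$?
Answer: $\frac{3082}{20509} - \frac{i}{20509} \approx 0.15028 - 4.8759 \cdot 10^{-5} i$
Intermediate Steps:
$L{\left(c,x \right)} = -7 + \left(5 + x\right) \left(c + x\right)$ ($L{\left(c,x \right)} = -7 + \left(c + x\right) \left(x + 5\right) = -7 + \left(c + x\right) \left(5 + x\right) = -7 + \left(5 + x\right) \left(c + x\right)$)
$Y{\left(s \right)} = s^{\frac{3}{2}}$
$o = 3082 - i$ ($o = \left(-1\right)^{\frac{3}{2}} + 134 \left(-7 + 10^{2} + 5 \left(-8\right) + 5 \cdot 10 - 80\right) = - i + 134 \left(-7 + 100 - 40 + 50 - 80\right) = - i + 134 \cdot 23 = - i + 3082 = 3082 - i \approx 3082.0 - 1.0 i$)
$\frac{1}{20509 \frac{1}{o}} = \frac{1}{20509 \frac{1}{3082 - i}} = \frac{1}{20509 \frac{3082 + i}{9498725}} = \frac{1}{\frac{20509}{9498725} \left(3082 + i\right)} = \frac{3082}{20509} - \frac{i}{20509}$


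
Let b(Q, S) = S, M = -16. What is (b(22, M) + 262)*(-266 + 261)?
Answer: -1230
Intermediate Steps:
(b(22, M) + 262)*(-266 + 261) = (-16 + 262)*(-266 + 261) = 246*(-5) = -1230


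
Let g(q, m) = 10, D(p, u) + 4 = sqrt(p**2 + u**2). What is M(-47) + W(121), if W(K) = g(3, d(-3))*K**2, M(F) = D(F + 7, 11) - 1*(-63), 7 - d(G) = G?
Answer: 146469 + sqrt(1721) ≈ 1.4651e+5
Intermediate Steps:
d(G) = 7 - G
D(p, u) = -4 + sqrt(p**2 + u**2)
M(F) = 59 + sqrt(121 + (7 + F)**2) (M(F) = (-4 + sqrt((F + 7)**2 + 11**2)) - 1*(-63) = (-4 + sqrt((7 + F)**2 + 121)) + 63 = (-4 + sqrt(121 + (7 + F)**2)) + 63 = 59 + sqrt(121 + (7 + F)**2))
W(K) = 10*K**2
M(-47) + W(121) = (59 + sqrt(121 + (7 - 47)**2)) + 10*121**2 = (59 + sqrt(121 + (-40)**2)) + 10*14641 = (59 + sqrt(121 + 1600)) + 146410 = (59 + sqrt(1721)) + 146410 = 146469 + sqrt(1721)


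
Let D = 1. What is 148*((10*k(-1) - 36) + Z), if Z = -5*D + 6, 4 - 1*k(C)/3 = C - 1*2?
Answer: 25900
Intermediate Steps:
k(C) = 18 - 3*C (k(C) = 12 - 3*(C - 1*2) = 12 - 3*(C - 2) = 12 - 3*(-2 + C) = 12 + (6 - 3*C) = 18 - 3*C)
Z = 1 (Z = -5*1 + 6 = -5 + 6 = 1)
148*((10*k(-1) - 36) + Z) = 148*((10*(18 - 3*(-1)) - 36) + 1) = 148*((10*(18 + 3) - 36) + 1) = 148*((10*21 - 36) + 1) = 148*((210 - 36) + 1) = 148*(174 + 1) = 148*175 = 25900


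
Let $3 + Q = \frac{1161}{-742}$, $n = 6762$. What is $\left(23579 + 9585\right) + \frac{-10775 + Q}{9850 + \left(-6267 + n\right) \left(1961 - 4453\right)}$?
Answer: $\frac{30112189727157}{907977980} \approx 33164.0$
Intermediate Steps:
$Q = - \frac{3387}{742}$ ($Q = -3 + \frac{1161}{-742} = -3 + 1161 \left(- \frac{1}{742}\right) = -3 - \frac{1161}{742} = - \frac{3387}{742} \approx -4.5647$)
$\left(23579 + 9585\right) + \frac{-10775 + Q}{9850 + \left(-6267 + n\right) \left(1961 - 4453\right)} = \left(23579 + 9585\right) + \frac{-10775 - \frac{3387}{742}}{9850 + \left(-6267 + 6762\right) \left(1961 - 4453\right)} = 33164 - \frac{7998437}{742 \left(9850 + 495 \left(-2492\right)\right)} = 33164 - \frac{7998437}{742 \left(9850 - 1233540\right)} = 33164 - \frac{7998437}{742 \left(-1223690\right)} = 33164 - - \frac{7998437}{907977980} = 33164 + \frac{7998437}{907977980} = \frac{30112189727157}{907977980}$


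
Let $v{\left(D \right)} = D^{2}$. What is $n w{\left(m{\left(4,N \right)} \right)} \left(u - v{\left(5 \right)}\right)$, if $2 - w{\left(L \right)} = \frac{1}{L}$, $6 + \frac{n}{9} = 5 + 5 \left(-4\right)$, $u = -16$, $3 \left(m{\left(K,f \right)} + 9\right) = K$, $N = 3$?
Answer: $\frac{379701}{23} \approx 16509.0$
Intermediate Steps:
$m{\left(K,f \right)} = -9 + \frac{K}{3}$
$n = -189$ ($n = -54 + 9 \left(5 + 5 \left(-4\right)\right) = -54 + 9 \left(5 - 20\right) = -54 + 9 \left(-15\right) = -54 - 135 = -189$)
$w{\left(L \right)} = 2 - \frac{1}{L}$
$n w{\left(m{\left(4,N \right)} \right)} \left(u - v{\left(5 \right)}\right) = - 189 \left(2 - \frac{1}{-9 + \frac{1}{3} \cdot 4}\right) \left(-16 - 5^{2}\right) = - 189 \left(2 - \frac{1}{-9 + \frac{4}{3}}\right) \left(-16 - 25\right) = - 189 \left(2 - \frac{1}{- \frac{23}{3}}\right) \left(-16 - 25\right) = - 189 \left(2 - - \frac{3}{23}\right) \left(-41\right) = - 189 \left(2 + \frac{3}{23}\right) \left(-41\right) = \left(-189\right) \frac{49}{23} \left(-41\right) = \left(- \frac{9261}{23}\right) \left(-41\right) = \frac{379701}{23}$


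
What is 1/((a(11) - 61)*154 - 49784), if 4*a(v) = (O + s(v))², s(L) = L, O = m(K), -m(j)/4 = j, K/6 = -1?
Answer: -2/24031 ≈ -8.3226e-5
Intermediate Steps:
K = -6 (K = 6*(-1) = -6)
m(j) = -4*j
O = 24 (O = -4*(-6) = 24)
a(v) = (24 + v)²/4
1/((a(11) - 61)*154 - 49784) = 1/(((24 + 11)²/4 - 61)*154 - 49784) = 1/(((¼)*35² - 61)*154 - 49784) = 1/(((¼)*1225 - 61)*154 - 49784) = 1/((1225/4 - 61)*154 - 49784) = 1/((981/4)*154 - 49784) = 1/(75537/2 - 49784) = 1/(-24031/2) = -2/24031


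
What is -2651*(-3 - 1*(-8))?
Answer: -13255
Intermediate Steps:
-2651*(-3 - 1*(-8)) = -2651*(-3 + 8) = -2651*5 = -13255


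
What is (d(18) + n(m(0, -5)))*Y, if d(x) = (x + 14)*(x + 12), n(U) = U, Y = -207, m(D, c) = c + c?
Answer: -196650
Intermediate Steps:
m(D, c) = 2*c
d(x) = (12 + x)*(14 + x) (d(x) = (14 + x)*(12 + x) = (12 + x)*(14 + x))
(d(18) + n(m(0, -5)))*Y = ((168 + 18² + 26*18) + 2*(-5))*(-207) = ((168 + 324 + 468) - 10)*(-207) = (960 - 10)*(-207) = 950*(-207) = -196650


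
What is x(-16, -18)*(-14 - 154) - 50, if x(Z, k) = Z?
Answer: 2638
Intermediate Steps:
x(-16, -18)*(-14 - 154) - 50 = -16*(-14 - 154) - 50 = -16*(-168) - 50 = 2688 - 50 = 2638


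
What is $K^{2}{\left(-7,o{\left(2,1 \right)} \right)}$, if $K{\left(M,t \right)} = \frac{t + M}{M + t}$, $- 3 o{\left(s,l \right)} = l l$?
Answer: $1$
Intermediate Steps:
$o{\left(s,l \right)} = - \frac{l^{2}}{3}$ ($o{\left(s,l \right)} = - \frac{l l}{3} = - \frac{l^{2}}{3}$)
$K{\left(M,t \right)} = 1$ ($K{\left(M,t \right)} = \frac{M + t}{M + t} = 1$)
$K^{2}{\left(-7,o{\left(2,1 \right)} \right)} = 1^{2} = 1$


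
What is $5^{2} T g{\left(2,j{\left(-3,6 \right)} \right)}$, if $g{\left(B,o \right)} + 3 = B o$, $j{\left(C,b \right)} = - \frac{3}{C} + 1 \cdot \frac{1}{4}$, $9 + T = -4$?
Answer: $\frac{325}{2} \approx 162.5$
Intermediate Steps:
$T = -13$ ($T = -9 - 4 = -13$)
$j{\left(C,b \right)} = \frac{1}{4} - \frac{3}{C}$ ($j{\left(C,b \right)} = - \frac{3}{C} + 1 \cdot \frac{1}{4} = - \frac{3}{C} + \frac{1}{4} = \frac{1}{4} - \frac{3}{C}$)
$g{\left(B,o \right)} = -3 + B o$
$5^{2} T g{\left(2,j{\left(-3,6 \right)} \right)} = 5^{2} \left(-13\right) \left(-3 + 2 \frac{-12 - 3}{4 \left(-3\right)}\right) = 25 \left(-13\right) \left(-3 + 2 \cdot \frac{1}{4} \left(- \frac{1}{3}\right) \left(-15\right)\right) = - 325 \left(-3 + 2 \cdot \frac{5}{4}\right) = - 325 \left(-3 + \frac{5}{2}\right) = \left(-325\right) \left(- \frac{1}{2}\right) = \frac{325}{2}$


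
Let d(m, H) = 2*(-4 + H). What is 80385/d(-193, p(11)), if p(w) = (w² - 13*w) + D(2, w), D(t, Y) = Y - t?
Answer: -80385/34 ≈ -2364.3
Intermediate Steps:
p(w) = -2 + w² - 12*w (p(w) = (w² - 13*w) + (w - 1*2) = (w² - 13*w) + (w - 2) = (w² - 13*w) + (-2 + w) = -2 + w² - 12*w)
d(m, H) = -8 + 2*H
80385/d(-193, p(11)) = 80385/(-8 + 2*(-2 + 11² - 12*11)) = 80385/(-8 + 2*(-2 + 121 - 132)) = 80385/(-8 + 2*(-13)) = 80385/(-8 - 26) = 80385/(-34) = 80385*(-1/34) = -80385/34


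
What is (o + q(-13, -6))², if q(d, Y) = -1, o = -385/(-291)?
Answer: 8836/84681 ≈ 0.10434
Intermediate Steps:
o = 385/291 (o = -385*(-1/291) = 385/291 ≈ 1.3230)
(o + q(-13, -6))² = (385/291 - 1)² = (94/291)² = 8836/84681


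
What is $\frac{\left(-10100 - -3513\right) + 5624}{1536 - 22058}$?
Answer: $\frac{963}{20522} \approx 0.046925$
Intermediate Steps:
$\frac{\left(-10100 - -3513\right) + 5624}{1536 - 22058} = \frac{\left(-10100 + 3513\right) + 5624}{-20522} = \left(-6587 + 5624\right) \left(- \frac{1}{20522}\right) = \left(-963\right) \left(- \frac{1}{20522}\right) = \frac{963}{20522}$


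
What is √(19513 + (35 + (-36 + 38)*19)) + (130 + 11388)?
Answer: 11518 + √19586 ≈ 11658.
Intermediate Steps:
√(19513 + (35 + (-36 + 38)*19)) + (130 + 11388) = √(19513 + (35 + 2*19)) + 11518 = √(19513 + (35 + 38)) + 11518 = √(19513 + 73) + 11518 = √19586 + 11518 = 11518 + √19586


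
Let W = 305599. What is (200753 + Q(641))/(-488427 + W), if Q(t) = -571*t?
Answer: 82629/91414 ≈ 0.90390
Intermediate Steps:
(200753 + Q(641))/(-488427 + W) = (200753 - 571*641)/(-488427 + 305599) = (200753 - 366011)/(-182828) = -165258*(-1/182828) = 82629/91414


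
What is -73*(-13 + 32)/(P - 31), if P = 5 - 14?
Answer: 1387/40 ≈ 34.675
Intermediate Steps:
P = -9
-73*(-13 + 32)/(P - 31) = -73*(-13 + 32)/(-9 - 31) = -1387/(-40) = -1387*(-1)/40 = -73*(-19/40) = 1387/40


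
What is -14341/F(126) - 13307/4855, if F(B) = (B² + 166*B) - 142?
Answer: -111465421/35587150 ≈ -3.1322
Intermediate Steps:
F(B) = -142 + B² + 166*B
-14341/F(126) - 13307/4855 = -14341/(-142 + 126² + 166*126) - 13307/4855 = -14341/(-142 + 15876 + 20916) - 13307*1/4855 = -14341/36650 - 13307/4855 = -111465421/35587150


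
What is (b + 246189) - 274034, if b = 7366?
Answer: -20479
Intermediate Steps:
(b + 246189) - 274034 = (7366 + 246189) - 274034 = 253555 - 274034 = -20479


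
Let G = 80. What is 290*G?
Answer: 23200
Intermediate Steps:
290*G = 290*80 = 23200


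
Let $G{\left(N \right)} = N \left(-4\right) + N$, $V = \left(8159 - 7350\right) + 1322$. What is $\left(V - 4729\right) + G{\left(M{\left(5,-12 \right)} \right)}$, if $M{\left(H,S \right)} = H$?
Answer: $-2613$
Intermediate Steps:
$V = 2131$ ($V = 809 + 1322 = 2131$)
$G{\left(N \right)} = - 3 N$ ($G{\left(N \right)} = - 4 N + N = - 3 N$)
$\left(V - 4729\right) + G{\left(M{\left(5,-12 \right)} \right)} = \left(2131 - 4729\right) - 15 = -2598 - 15 = -2613$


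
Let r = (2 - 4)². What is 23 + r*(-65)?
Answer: -237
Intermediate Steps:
r = 4 (r = (-2)² = 4)
23 + r*(-65) = 23 + 4*(-65) = 23 - 260 = -237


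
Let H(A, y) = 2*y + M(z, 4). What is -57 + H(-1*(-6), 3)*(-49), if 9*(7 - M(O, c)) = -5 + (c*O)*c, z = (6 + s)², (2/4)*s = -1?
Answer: 6053/9 ≈ 672.56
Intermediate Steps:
s = -2 (s = 2*(-1) = -2)
z = 16 (z = (6 - 2)² = 4² = 16)
M(O, c) = 68/9 - O*c²/9 (M(O, c) = 7 - (-5 + (c*O)*c)/9 = 7 - (-5 + (O*c)*c)/9 = 7 - (-5 + O*c²)/9 = 7 + (5/9 - O*c²/9) = 68/9 - O*c²/9)
H(A, y) = -188/9 + 2*y (H(A, y) = 2*y + (68/9 - ⅑*16*4²) = 2*y + (68/9 - ⅑*16*16) = 2*y + (68/9 - 256/9) = 2*y - 188/9 = -188/9 + 2*y)
-57 + H(-1*(-6), 3)*(-49) = -57 + (-188/9 + 2*3)*(-49) = -57 + (-188/9 + 6)*(-49) = -57 - 134/9*(-49) = -57 + 6566/9 = 6053/9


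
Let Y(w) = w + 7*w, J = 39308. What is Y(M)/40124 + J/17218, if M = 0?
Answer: 19654/8609 ≈ 2.2830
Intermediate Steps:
Y(w) = 8*w
Y(M)/40124 + J/17218 = (8*0)/40124 + 39308/17218 = 0*(1/40124) + 39308*(1/17218) = 0 + 19654/8609 = 19654/8609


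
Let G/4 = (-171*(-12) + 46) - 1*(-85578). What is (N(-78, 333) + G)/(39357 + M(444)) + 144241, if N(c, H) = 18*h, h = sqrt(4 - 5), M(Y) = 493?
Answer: 2874177277/19925 + 9*I/19925 ≈ 1.4425e+5 + 0.00045169*I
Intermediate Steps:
G = 350704 (G = 4*((-171*(-12) + 46) - 1*(-85578)) = 4*((2052 + 46) + 85578) = 4*(2098 + 85578) = 4*87676 = 350704)
h = I (h = sqrt(-1) = I ≈ 1.0*I)
N(c, H) = 18*I
(N(-78, 333) + G)/(39357 + M(444)) + 144241 = (18*I + 350704)/(39357 + 493) + 144241 = (350704 + 18*I)/39850 + 144241 = (350704 + 18*I)*(1/39850) + 144241 = (175352/19925 + 9*I/19925) + 144241 = 2874177277/19925 + 9*I/19925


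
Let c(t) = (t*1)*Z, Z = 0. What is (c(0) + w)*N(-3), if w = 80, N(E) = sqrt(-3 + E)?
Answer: 80*I*sqrt(6) ≈ 195.96*I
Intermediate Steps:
c(t) = 0 (c(t) = (t*1)*0 = t*0 = 0)
(c(0) + w)*N(-3) = (0 + 80)*sqrt(-3 - 3) = 80*sqrt(-6) = 80*(I*sqrt(6)) = 80*I*sqrt(6)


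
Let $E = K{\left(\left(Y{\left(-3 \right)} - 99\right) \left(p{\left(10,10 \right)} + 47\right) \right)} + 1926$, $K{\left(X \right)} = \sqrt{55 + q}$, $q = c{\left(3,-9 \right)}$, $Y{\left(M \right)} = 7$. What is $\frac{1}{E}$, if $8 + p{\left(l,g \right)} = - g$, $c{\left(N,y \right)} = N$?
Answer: $\frac{963}{1854709} - \frac{\sqrt{58}}{3709418} \approx 0.00051717$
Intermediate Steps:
$p{\left(l,g \right)} = -8 - g$
$q = 3$
$K{\left(X \right)} = \sqrt{58}$ ($K{\left(X \right)} = \sqrt{55 + 3} = \sqrt{58}$)
$E = 1926 + \sqrt{58}$ ($E = \sqrt{58} + 1926 = 1926 + \sqrt{58} \approx 1933.6$)
$\frac{1}{E} = \frac{1}{1926 + \sqrt{58}}$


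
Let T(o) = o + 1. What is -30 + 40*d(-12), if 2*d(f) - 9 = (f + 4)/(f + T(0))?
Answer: 1810/11 ≈ 164.55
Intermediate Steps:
T(o) = 1 + o
d(f) = 9/2 + (4 + f)/(2*(1 + f)) (d(f) = 9/2 + ((f + 4)/(f + (1 + 0)))/2 = 9/2 + ((4 + f)/(f + 1))/2 = 9/2 + ((4 + f)/(1 + f))/2 = 9/2 + (4 + f)/(2*(1 + f)))
-30 + 40*d(-12) = -30 + 40*((13 + 10*(-12))/(2*(1 - 12))) = -30 + 40*((1/2)*(13 - 120)/(-11)) = -30 + 40*((1/2)*(-1/11)*(-107)) = -30 + 40*(107/22) = -30 + 2140/11 = 1810/11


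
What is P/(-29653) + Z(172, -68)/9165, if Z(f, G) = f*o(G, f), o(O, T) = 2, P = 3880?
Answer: -1950736/20905365 ≈ -0.093313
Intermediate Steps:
Z(f, G) = 2*f (Z(f, G) = f*2 = 2*f)
P/(-29653) + Z(172, -68)/9165 = 3880/(-29653) + (2*172)/9165 = 3880*(-1/29653) + 344*(1/9165) = -3880/29653 + 344/9165 = -1950736/20905365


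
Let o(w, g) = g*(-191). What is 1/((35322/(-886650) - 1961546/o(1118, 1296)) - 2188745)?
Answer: -18289816200/40031599553561141 ≈ -4.5688e-7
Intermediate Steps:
o(w, g) = -191*g
1/((35322/(-886650) - 1961546/o(1118, 1296)) - 2188745) = 1/((35322/(-886650) - 1961546/((-191*1296))) - 2188745) = 1/((35322*(-1/886650) - 1961546/(-247536)) - 2188745) = 1/((-5887/147775 - 1961546*(-1/247536)) - 2188745) = 1/((-5887/147775 + 980773/123768) - 2188745) = 1/(144205107859/18289816200 - 2188745) = 1/(-40031599553561141/18289816200) = -18289816200/40031599553561141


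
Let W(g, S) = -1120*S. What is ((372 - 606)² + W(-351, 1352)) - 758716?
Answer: -2218200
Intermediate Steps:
((372 - 606)² + W(-351, 1352)) - 758716 = ((372 - 606)² - 1120*1352) - 758716 = ((-234)² - 1514240) - 758716 = (54756 - 1514240) - 758716 = -1459484 - 758716 = -2218200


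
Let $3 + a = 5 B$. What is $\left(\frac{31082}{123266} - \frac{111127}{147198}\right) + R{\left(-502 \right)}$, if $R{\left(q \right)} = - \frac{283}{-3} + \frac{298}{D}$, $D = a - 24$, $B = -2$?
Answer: $\frac{9597628308935}{111891136786} \approx 85.776$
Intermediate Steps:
$a = -13$ ($a = -3 + 5 \left(-2\right) = -3 - 10 = -13$)
$D = -37$ ($D = -13 - 24 = -37$)
$R{\left(q \right)} = \frac{9577}{111}$ ($R{\left(q \right)} = - \frac{283}{-3} + \frac{298}{-37} = \left(-283\right) \left(- \frac{1}{3}\right) + 298 \left(- \frac{1}{37}\right) = \frac{283}{3} - \frac{298}{37} = \frac{9577}{111}$)
$\left(\frac{31082}{123266} - \frac{111127}{147198}\right) + R{\left(-502 \right)} = \left(\frac{31082}{123266} - \frac{111127}{147198}\right) + \frac{9577}{111} = \left(31082 \cdot \frac{1}{123266} - \frac{111127}{147198}\right) + \frac{9577}{111} = \left(\frac{15541}{61633} - \frac{111127}{147198}\right) + \frac{9577}{111} = - \frac{4561486273}{9072254334} + \frac{9577}{111} = \frac{9597628308935}{111891136786}$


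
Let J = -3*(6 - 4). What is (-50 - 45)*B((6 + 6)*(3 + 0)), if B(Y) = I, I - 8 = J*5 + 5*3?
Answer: 665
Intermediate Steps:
J = -6 (J = -3*2 = -6)
I = -7 (I = 8 + (-6*5 + 5*3) = 8 + (-30 + 15) = 8 - 15 = -7)
B(Y) = -7
(-50 - 45)*B((6 + 6)*(3 + 0)) = (-50 - 45)*(-7) = -95*(-7) = 665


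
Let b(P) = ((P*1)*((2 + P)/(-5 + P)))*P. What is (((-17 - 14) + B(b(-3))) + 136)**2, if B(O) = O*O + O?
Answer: 47238129/4096 ≈ 11533.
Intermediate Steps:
b(P) = P**2*(2 + P)/(-5 + P) (b(P) = (P*((2 + P)/(-5 + P)))*P = (P*(2 + P)/(-5 + P))*P = P**2*(2 + P)/(-5 + P))
B(O) = O + O**2 (B(O) = O**2 + O = O + O**2)
(((-17 - 14) + B(b(-3))) + 136)**2 = (((-17 - 14) + ((-3)**2*(2 - 3)/(-5 - 3))*(1 + (-3)**2*(2 - 3)/(-5 - 3))) + 136)**2 = ((-31 + (9*(-1)/(-8))*(1 + 9*(-1)/(-8))) + 136)**2 = ((-31 + (9*(-1/8)*(-1))*(1 + 9*(-1/8)*(-1))) + 136)**2 = ((-31 + 9*(1 + 9/8)/8) + 136)**2 = ((-31 + (9/8)*(17/8)) + 136)**2 = ((-31 + 153/64) + 136)**2 = (-1831/64 + 136)**2 = (6873/64)**2 = 47238129/4096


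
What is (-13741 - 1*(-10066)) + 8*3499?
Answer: 24317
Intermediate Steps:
(-13741 - 1*(-10066)) + 8*3499 = (-13741 + 10066) + 27992 = -3675 + 27992 = 24317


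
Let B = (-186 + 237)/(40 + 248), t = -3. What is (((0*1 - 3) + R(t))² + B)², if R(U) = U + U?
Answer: 60730849/9216 ≈ 6589.7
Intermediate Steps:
R(U) = 2*U
B = 17/96 (B = 51/288 = 51*(1/288) = 17/96 ≈ 0.17708)
(((0*1 - 3) + R(t))² + B)² = (((0*1 - 3) + 2*(-3))² + 17/96)² = (((0 - 3) - 6)² + 17/96)² = ((-3 - 6)² + 17/96)² = ((-9)² + 17/96)² = (81 + 17/96)² = (7793/96)² = 60730849/9216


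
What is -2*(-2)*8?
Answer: 32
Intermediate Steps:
-2*(-2)*8 = 4*8 = 32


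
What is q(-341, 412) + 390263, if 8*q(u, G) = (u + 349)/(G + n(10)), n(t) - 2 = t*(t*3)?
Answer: 278647783/714 ≈ 3.9026e+5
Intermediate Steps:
n(t) = 2 + 3*t² (n(t) = 2 + t*(t*3) = 2 + t*(3*t) = 2 + 3*t²)
q(u, G) = (349 + u)/(8*(302 + G)) (q(u, G) = ((u + 349)/(G + (2 + 3*10²)))/8 = ((349 + u)/(G + (2 + 3*100)))/8 = ((349 + u)/(G + (2 + 300)))/8 = ((349 + u)/(G + 302))/8 = ((349 + u)/(302 + G))/8 = (349 + u)/(8*(302 + G)))
q(-341, 412) + 390263 = (349 - 341)/(8*(302 + 412)) + 390263 = (⅛)*8/714 + 390263 = (⅛)*(1/714)*8 + 390263 = 1/714 + 390263 = 278647783/714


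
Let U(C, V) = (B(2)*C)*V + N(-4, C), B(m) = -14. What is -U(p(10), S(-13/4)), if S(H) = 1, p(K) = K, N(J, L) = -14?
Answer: 154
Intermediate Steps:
U(C, V) = -14 - 14*C*V (U(C, V) = (-14*C)*V - 14 = -14*C*V - 14 = -14 - 14*C*V)
-U(p(10), S(-13/4)) = -(-14 - 14*10*1) = -(-14 - 140) = -1*(-154) = 154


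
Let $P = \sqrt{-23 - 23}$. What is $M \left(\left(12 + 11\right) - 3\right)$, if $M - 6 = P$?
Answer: $120 + 20 i \sqrt{46} \approx 120.0 + 135.65 i$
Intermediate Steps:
$P = i \sqrt{46}$ ($P = \sqrt{-46} = i \sqrt{46} \approx 6.7823 i$)
$M = 6 + i \sqrt{46} \approx 6.0 + 6.7823 i$
$M \left(\left(12 + 11\right) - 3\right) = \left(6 + i \sqrt{46}\right) \left(\left(12 + 11\right) - 3\right) = \left(6 + i \sqrt{46}\right) \left(23 - 3\right) = \left(6 + i \sqrt{46}\right) 20 = 120 + 20 i \sqrt{46}$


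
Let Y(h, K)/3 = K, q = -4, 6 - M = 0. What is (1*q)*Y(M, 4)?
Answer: -48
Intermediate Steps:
M = 6 (M = 6 - 1*0 = 6 + 0 = 6)
Y(h, K) = 3*K
(1*q)*Y(M, 4) = (1*(-4))*(3*4) = -4*12 = -48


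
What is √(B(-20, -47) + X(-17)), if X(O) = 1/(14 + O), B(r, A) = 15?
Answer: 2*√33/3 ≈ 3.8297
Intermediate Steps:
√(B(-20, -47) + X(-17)) = √(15 + 1/(14 - 17)) = √(15 + 1/(-3)) = √(15 - ⅓) = √(44/3) = 2*√33/3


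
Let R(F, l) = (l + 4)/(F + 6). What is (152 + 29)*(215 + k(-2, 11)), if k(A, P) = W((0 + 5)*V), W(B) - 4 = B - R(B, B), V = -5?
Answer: 663365/19 ≈ 34914.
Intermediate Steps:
R(F, l) = (4 + l)/(6 + F)
W(B) = 4 + B - (4 + B)/(6 + B) (W(B) = 4 + (B - (4 + B)/(6 + B)) = 4 + B - (4 + B)/(6 + B))
k(A, P) = -420/19 (k(A, P) = (20 + ((0 + 5)*(-5))² + 9*((0 + 5)*(-5)))/(6 + (0 + 5)*(-5)) = (20 + (5*(-5))² + 9*(5*(-5)))/(6 + 5*(-5)) = (20 + (-25)² + 9*(-25))/(6 - 25) = (20 + 625 - 225)/(-19) = -1/19*420 = -420/19)
(152 + 29)*(215 + k(-2, 11)) = (152 + 29)*(215 - 420/19) = 181*(3665/19) = 663365/19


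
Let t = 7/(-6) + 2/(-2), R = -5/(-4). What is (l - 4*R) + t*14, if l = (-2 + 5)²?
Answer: -79/3 ≈ -26.333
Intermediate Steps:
R = 5/4 (R = -5*(-¼) = 5/4 ≈ 1.2500)
t = -13/6 (t = 7*(-⅙) + 2*(-½) = -7/6 - 1 = -13/6 ≈ -2.1667)
l = 9 (l = 3² = 9)
(l - 4*R) + t*14 = (9 - 4*5/4) - 13/6*14 = (9 - 5) - 91/3 = 4 - 91/3 = -79/3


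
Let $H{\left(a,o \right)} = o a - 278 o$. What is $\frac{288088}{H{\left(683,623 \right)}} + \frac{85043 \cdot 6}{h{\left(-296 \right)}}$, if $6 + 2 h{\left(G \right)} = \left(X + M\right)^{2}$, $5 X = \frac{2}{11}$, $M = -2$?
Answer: $- \frac{129818317074122}{272752515} \approx -4.7596 \cdot 10^{5}$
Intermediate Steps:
$X = \frac{2}{55}$ ($X = \frac{2 \cdot \frac{1}{11}}{5} = \frac{1}{5} \cdot \frac{2}{11} = \frac{2}{55} \approx 0.036364$)
$H{\left(a,o \right)} = - 278 o + a o$ ($H{\left(a,o \right)} = a o - 278 o = - 278 o + a o$)
$h{\left(G \right)} = - \frac{3243}{3025}$ ($h{\left(G \right)} = -3 + \frac{\left(\frac{2}{55} - 2\right)^{2}}{2} = -3 + \frac{\left(- \frac{108}{55}\right)^{2}}{2} = -3 + \frac{1}{2} \cdot \frac{11664}{3025} = -3 + \frac{5832}{3025} = - \frac{3243}{3025}$)
$\frac{288088}{H{\left(683,623 \right)}} + \frac{85043 \cdot 6}{h{\left(-296 \right)}} = \frac{288088}{623 \left(-278 + 683\right)} + \frac{85043 \cdot 6}{- \frac{3243}{3025}} = \frac{288088}{623 \cdot 405} + 510258 \left(- \frac{3025}{3243}\right) = \frac{288088}{252315} - \frac{514510150}{1081} = - \frac{129818317074122}{272752515}$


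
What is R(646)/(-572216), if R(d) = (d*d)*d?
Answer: -33698267/71527 ≈ -471.13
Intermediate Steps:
R(d) = d³ (R(d) = d²*d = d³)
R(646)/(-572216) = 646³/(-572216) = 269586136*(-1/572216) = -33698267/71527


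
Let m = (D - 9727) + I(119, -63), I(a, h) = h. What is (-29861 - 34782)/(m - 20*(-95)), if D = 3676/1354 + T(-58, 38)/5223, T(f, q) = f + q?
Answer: 228575773353/27889224856 ≈ 8.1958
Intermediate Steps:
D = 9586334/3535971 (D = 3676/1354 + (-58 + 38)/5223 = 3676*(1/1354) - 20*1/5223 = 1838/677 - 20/5223 = 9586334/3535971 ≈ 2.7111)
m = -34607569756/3535971 (m = (9586334/3535971 - 9727) - 63 = -34384803583/3535971 - 63 = -34607569756/3535971 ≈ -9787.3)
(-29861 - 34782)/(m - 20*(-95)) = (-29861 - 34782)/(-34607569756/3535971 - 20*(-95)) = -64643/(-34607569756/3535971 + 1900) = -64643/(-27889224856/3535971) = -64643*(-3535971/27889224856) = 228575773353/27889224856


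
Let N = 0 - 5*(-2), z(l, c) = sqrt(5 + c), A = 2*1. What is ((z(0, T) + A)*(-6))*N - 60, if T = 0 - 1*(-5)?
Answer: -180 - 60*sqrt(10) ≈ -369.74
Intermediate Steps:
T = 5 (T = 0 + 5 = 5)
A = 2
N = 10 (N = 0 + 10 = 10)
((z(0, T) + A)*(-6))*N - 60 = ((sqrt(5 + 5) + 2)*(-6))*10 - 60 = ((sqrt(10) + 2)*(-6))*10 - 60 = ((2 + sqrt(10))*(-6))*10 - 60 = (-12 - 6*sqrt(10))*10 - 60 = (-120 - 60*sqrt(10)) - 60 = -180 - 60*sqrt(10)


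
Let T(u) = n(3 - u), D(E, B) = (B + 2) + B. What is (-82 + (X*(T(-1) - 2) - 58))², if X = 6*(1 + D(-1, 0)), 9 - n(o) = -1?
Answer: 16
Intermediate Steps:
n(o) = 10 (n(o) = 9 - 1*(-1) = 9 + 1 = 10)
D(E, B) = 2 + 2*B (D(E, B) = (2 + B) + B = 2 + 2*B)
T(u) = 10
X = 18 (X = 6*(1 + (2 + 2*0)) = 6*(1 + (2 + 0)) = 6*(1 + 2) = 6*3 = 18)
(-82 + (X*(T(-1) - 2) - 58))² = (-82 + (18*(10 - 2) - 58))² = (-82 + (18*8 - 58))² = (-82 + (144 - 58))² = (-82 + 86)² = 4² = 16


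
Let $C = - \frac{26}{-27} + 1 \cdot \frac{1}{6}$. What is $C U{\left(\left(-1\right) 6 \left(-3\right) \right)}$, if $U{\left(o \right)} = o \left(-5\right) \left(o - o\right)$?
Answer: $0$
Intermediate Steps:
$U{\left(o \right)} = 0$ ($U{\left(o \right)} = - 5 o 0 = 0$)
$C = \frac{61}{54}$ ($C = \left(-26\right) \left(- \frac{1}{27}\right) + 1 \cdot \frac{1}{6} = \frac{26}{27} + \frac{1}{6} = \frac{61}{54} \approx 1.1296$)
$C U{\left(\left(-1\right) 6 \left(-3\right) \right)} = \frac{61}{54} \cdot 0 = 0$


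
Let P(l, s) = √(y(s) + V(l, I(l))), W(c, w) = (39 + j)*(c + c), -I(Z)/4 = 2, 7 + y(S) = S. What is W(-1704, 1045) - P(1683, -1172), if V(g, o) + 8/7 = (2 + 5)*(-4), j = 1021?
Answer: -3612480 - I*√59199/7 ≈ -3.6125e+6 - 34.758*I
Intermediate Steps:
y(S) = -7 + S
I(Z) = -8 (I(Z) = -4*2 = -8)
W(c, w) = 2120*c (W(c, w) = (39 + 1021)*(c + c) = 1060*(2*c) = 2120*c)
V(g, o) = -204/7 (V(g, o) = -8/7 + (2 + 5)*(-4) = -8/7 + 7*(-4) = -8/7 - 28 = -204/7)
P(l, s) = √(-253/7 + s) (P(l, s) = √((-7 + s) - 204/7) = √(-253/7 + s))
W(-1704, 1045) - P(1683, -1172) = 2120*(-1704) - √(-1771 + 49*(-1172))/7 = -3612480 - √(-1771 - 57428)/7 = -3612480 - √(-59199)/7 = -3612480 - I*√59199/7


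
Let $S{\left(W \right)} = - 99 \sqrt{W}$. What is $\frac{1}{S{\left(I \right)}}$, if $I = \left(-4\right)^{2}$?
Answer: $- \frac{1}{396} \approx -0.0025253$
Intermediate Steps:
$I = 16$
$\frac{1}{S{\left(I \right)}} = \frac{1}{\left(-99\right) \sqrt{16}} = \frac{1}{\left(-99\right) 4} = \frac{1}{-396} = - \frac{1}{396}$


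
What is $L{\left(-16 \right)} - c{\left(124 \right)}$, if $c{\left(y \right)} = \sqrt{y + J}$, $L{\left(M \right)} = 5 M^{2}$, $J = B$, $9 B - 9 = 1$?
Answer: $1280 - \frac{\sqrt{1126}}{3} \approx 1268.8$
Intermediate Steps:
$B = \frac{10}{9}$ ($B = 1 + \frac{1}{9} \cdot 1 = 1 + \frac{1}{9} = \frac{10}{9} \approx 1.1111$)
$J = \frac{10}{9} \approx 1.1111$
$c{\left(y \right)} = \sqrt{\frac{10}{9} + y}$ ($c{\left(y \right)} = \sqrt{y + \frac{10}{9}} = \sqrt{\frac{10}{9} + y}$)
$L{\left(-16 \right)} - c{\left(124 \right)} = 5 \left(-16\right)^{2} - \frac{\sqrt{10 + 9 \cdot 124}}{3} = 5 \cdot 256 - \frac{\sqrt{10 + 1116}}{3} = 1280 - \frac{\sqrt{1126}}{3}$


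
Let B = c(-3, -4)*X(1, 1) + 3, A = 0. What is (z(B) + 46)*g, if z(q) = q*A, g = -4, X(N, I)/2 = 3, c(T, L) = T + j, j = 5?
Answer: -184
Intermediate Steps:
c(T, L) = 5 + T (c(T, L) = T + 5 = 5 + T)
X(N, I) = 6 (X(N, I) = 2*3 = 6)
B = 15 (B = (5 - 3)*6 + 3 = 2*6 + 3 = 12 + 3 = 15)
z(q) = 0 (z(q) = q*0 = 0)
(z(B) + 46)*g = (0 + 46)*(-4) = 46*(-4) = -184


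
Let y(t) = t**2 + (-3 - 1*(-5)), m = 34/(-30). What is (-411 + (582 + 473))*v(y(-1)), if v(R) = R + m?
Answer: 18032/15 ≈ 1202.1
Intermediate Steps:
m = -17/15 (m = 34*(-1/30) = -17/15 ≈ -1.1333)
y(t) = 2 + t**2 (y(t) = t**2 + (-3 + 5) = t**2 + 2 = 2 + t**2)
v(R) = -17/15 + R (v(R) = R - 17/15 = -17/15 + R)
(-411 + (582 + 473))*v(y(-1)) = (-411 + (582 + 473))*(-17/15 + (2 + (-1)**2)) = (-411 + 1055)*(-17/15 + (2 + 1)) = 644*(-17/15 + 3) = 644*(28/15) = 18032/15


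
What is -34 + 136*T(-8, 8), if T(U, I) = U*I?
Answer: -8738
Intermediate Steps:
T(U, I) = I*U
-34 + 136*T(-8, 8) = -34 + 136*(8*(-8)) = -34 + 136*(-64) = -34 - 8704 = -8738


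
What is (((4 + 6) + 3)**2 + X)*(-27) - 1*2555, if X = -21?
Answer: -6551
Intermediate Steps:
(((4 + 6) + 3)**2 + X)*(-27) - 1*2555 = (((4 + 6) + 3)**2 - 21)*(-27) - 1*2555 = ((10 + 3)**2 - 21)*(-27) - 2555 = (13**2 - 21)*(-27) - 2555 = (169 - 21)*(-27) - 2555 = 148*(-27) - 2555 = -3996 - 2555 = -6551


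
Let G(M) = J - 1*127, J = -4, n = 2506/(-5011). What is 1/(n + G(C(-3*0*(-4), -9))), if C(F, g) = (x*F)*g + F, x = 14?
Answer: -5011/658947 ≈ -0.0076046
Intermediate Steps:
n = -2506/5011 (n = 2506*(-1/5011) = -2506/5011 ≈ -0.50010)
C(F, g) = F + 14*F*g (C(F, g) = (14*F)*g + F = 14*F*g + F = F + 14*F*g)
G(M) = -131 (G(M) = -4 - 1*127 = -4 - 127 = -131)
1/(n + G(C(-3*0*(-4), -9))) = 1/(-2506/5011 - 131) = 1/(-658947/5011) = -5011/658947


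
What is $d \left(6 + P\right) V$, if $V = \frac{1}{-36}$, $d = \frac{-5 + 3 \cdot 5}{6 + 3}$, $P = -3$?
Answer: $- \frac{5}{54} \approx -0.092593$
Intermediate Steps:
$d = \frac{10}{9}$ ($d = \frac{-5 + 15}{9} = 10 \cdot \frac{1}{9} = \frac{10}{9} \approx 1.1111$)
$V = - \frac{1}{36} \approx -0.027778$
$d \left(6 + P\right) V = \frac{10 \left(6 - 3\right)}{9} \left(- \frac{1}{36}\right) = \frac{10}{9} \cdot 3 \left(- \frac{1}{36}\right) = \frac{10}{3} \left(- \frac{1}{36}\right) = - \frac{5}{54}$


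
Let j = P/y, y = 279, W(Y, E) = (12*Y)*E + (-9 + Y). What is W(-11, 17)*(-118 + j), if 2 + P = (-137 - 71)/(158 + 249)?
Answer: 30338224864/113553 ≈ 2.6717e+5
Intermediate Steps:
W(Y, E) = -9 + Y + 12*E*Y (W(Y, E) = 12*E*Y + (-9 + Y) = -9 + Y + 12*E*Y)
P = -1022/407 (P = -2 + (-137 - 71)/(158 + 249) = -2 - 208/407 = -1022/407 ≈ -2.5111)
j = -1022/113553 (j = -1022/407/279 = -1022/407*1/279 = -1022/113553 ≈ -0.0090002)
W(-11, 17)*(-118 + j) = (-9 - 11 + 12*17*(-11))*(-118 - 1022/113553) = (-9 - 11 - 2244)*(-13400276/113553) = -2264*(-13400276/113553) = 30338224864/113553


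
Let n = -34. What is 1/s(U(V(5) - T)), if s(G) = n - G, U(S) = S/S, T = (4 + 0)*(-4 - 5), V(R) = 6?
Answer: -1/35 ≈ -0.028571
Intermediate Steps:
T = -36 (T = 4*(-9) = -36)
U(S) = 1
s(G) = -34 - G
1/s(U(V(5) - T)) = 1/(-34 - 1*1) = 1/(-34 - 1) = 1/(-35) = -1/35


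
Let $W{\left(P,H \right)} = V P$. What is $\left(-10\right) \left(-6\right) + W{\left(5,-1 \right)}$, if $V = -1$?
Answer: $55$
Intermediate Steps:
$W{\left(P,H \right)} = - P$
$\left(-10\right) \left(-6\right) + W{\left(5,-1 \right)} = \left(-10\right) \left(-6\right) - 5 = 60 - 5 = 55$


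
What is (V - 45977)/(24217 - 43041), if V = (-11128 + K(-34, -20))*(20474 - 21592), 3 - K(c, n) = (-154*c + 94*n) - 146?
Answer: -15980553/18824 ≈ -848.95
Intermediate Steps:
K(c, n) = 149 - 94*n + 154*c (K(c, n) = 3 - ((-154*c + 94*n) - 146) = 3 - (-146 - 154*c + 94*n) = 3 + (146 - 94*n + 154*c) = 149 - 94*n + 154*c)
V = 16026530 (V = (-11128 + (149 - 94*(-20) + 154*(-34)))*(20474 - 21592) = (-11128 + (149 + 1880 - 5236))*(-1118) = (-11128 - 3207)*(-1118) = -14335*(-1118) = 16026530)
(V - 45977)/(24217 - 43041) = (16026530 - 45977)/(24217 - 43041) = 15980553/(-18824) = 15980553*(-1/18824) = -15980553/18824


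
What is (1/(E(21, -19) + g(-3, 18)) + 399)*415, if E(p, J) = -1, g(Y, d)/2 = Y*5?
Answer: 5132720/31 ≈ 1.6557e+5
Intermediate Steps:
g(Y, d) = 10*Y (g(Y, d) = 2*(Y*5) = 2*(5*Y) = 10*Y)
(1/(E(21, -19) + g(-3, 18)) + 399)*415 = (1/(-1 + 10*(-3)) + 399)*415 = (1/(-1 - 30) + 399)*415 = (1/(-31) + 399)*415 = (-1/31 + 399)*415 = (12368/31)*415 = 5132720/31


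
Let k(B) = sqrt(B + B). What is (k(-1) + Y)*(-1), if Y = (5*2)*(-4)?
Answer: 40 - I*sqrt(2) ≈ 40.0 - 1.4142*I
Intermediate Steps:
Y = -40 (Y = 10*(-4) = -40)
k(B) = sqrt(2)*sqrt(B) (k(B) = sqrt(2*B) = sqrt(2)*sqrt(B))
(k(-1) + Y)*(-1) = (sqrt(2)*sqrt(-1) - 40)*(-1) = (sqrt(2)*I - 40)*(-1) = (I*sqrt(2) - 40)*(-1) = (-40 + I*sqrt(2))*(-1) = 40 - I*sqrt(2)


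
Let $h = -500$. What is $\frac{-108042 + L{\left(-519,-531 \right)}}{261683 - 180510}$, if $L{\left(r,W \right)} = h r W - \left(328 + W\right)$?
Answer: $- \frac{137902339}{81173} \approx -1698.9$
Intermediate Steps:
$L{\left(r,W \right)} = -328 - W - 500 W r$ ($L{\left(r,W \right)} = - 500 r W - \left(328 + W\right) = - 500 W r - \left(328 + W\right) = -328 - W - 500 W r$)
$\frac{-108042 + L{\left(-519,-531 \right)}}{261683 - 180510} = \frac{-108042 - \left(-203 + 137794500\right)}{261683 - 180510} = \frac{-108042 - 137794297}{81173} = \left(-108042 - 137794297\right) \frac{1}{81173} = \left(-137902339\right) \frac{1}{81173} = - \frac{137902339}{81173}$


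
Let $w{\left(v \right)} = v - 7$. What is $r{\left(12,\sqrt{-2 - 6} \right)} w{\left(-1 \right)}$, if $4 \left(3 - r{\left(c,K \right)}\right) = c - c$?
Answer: $-24$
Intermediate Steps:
$w{\left(v \right)} = -7 + v$
$r{\left(c,K \right)} = 3$ ($r{\left(c,K \right)} = 3 - \frac{c - c}{4} = 3 - 0 = 3 + 0 = 3$)
$r{\left(12,\sqrt{-2 - 6} \right)} w{\left(-1 \right)} = 3 \left(-7 - 1\right) = 3 \left(-8\right) = -24$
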